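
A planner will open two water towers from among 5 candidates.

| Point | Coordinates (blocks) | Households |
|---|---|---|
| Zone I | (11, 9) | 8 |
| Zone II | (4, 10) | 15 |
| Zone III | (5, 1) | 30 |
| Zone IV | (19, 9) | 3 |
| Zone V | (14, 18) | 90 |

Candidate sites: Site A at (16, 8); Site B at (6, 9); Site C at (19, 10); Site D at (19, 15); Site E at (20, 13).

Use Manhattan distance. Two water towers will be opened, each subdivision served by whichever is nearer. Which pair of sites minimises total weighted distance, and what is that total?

Evaluate every pair (each demand assigned to the nearer of the two):
  {Site B, Site D}: total = 1093
  {Site B, Site E}: total = 1360
  {Site A, Site B}: total = 1447
  {Site B, Site C}: total = 1528
  {Site A, Site D}: total = 1530
  {Site C, Site D}: total = 1710
  {Site A, Site E}: total = 1800
  {Site A, Site C}: total = 1881
  {Site D, Site E}: total = 1934
  {Site C, Site E}: total = 1980
Best pair: {Site B, Site D} with total 1093.

{Site B, Site D}, total 1093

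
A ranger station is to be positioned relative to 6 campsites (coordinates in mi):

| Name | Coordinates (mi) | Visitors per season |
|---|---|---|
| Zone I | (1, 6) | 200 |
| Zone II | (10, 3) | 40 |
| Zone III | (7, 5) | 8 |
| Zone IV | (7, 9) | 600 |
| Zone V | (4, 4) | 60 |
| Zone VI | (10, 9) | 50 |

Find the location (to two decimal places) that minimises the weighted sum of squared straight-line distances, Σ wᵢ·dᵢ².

(5.84, 7.78)

The minimiser of Σwᵢ‖p−pᵢ‖² is the weighted centroid p* = (Σwᵢpᵢ)/(Σwᵢ).
Σwᵢ = 958.
Σwᵢxᵢ = 200·1 + 40·10 + 8·7 + 600·7 + 60·4 + 50·10 = 5596.
Σwᵢyᵢ = 200·6 + 40·3 + 8·5 + 600·9 + 60·4 + 50·9 = 7450.
x* = 5596/958 = 5.84, y* = 7450/958 = 7.78.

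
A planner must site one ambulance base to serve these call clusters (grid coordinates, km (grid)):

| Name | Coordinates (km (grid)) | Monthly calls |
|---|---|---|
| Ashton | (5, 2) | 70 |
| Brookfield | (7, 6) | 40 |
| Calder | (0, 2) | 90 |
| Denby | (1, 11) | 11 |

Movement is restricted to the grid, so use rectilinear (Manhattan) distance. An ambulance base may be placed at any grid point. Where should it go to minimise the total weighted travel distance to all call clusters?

Manhattan distance separates: Σwᵢ(|x−xᵢ|+|y−yᵢ|) = Σwᵢ|x−xᵢ| + Σwᵢ|y−yᵢ|, so x and y are optimised independently as 1-D weighted medians.
Total weight W = 211; half = 105.5.
x-coordinate, sorted with cumulative weight:
  x=0 (Calder, w=90) cum 90
  x=1 (Denby, w=11) cum 101
  x=5 (Ashton, w=70) cum 171  ← median
  x=7 (Brookfield, w=40) cum 211
⇒ x* = 5
y-coordinate, sorted with cumulative weight:
  y=2 (Ashton, w=70) cum 70
  y=2 (Calder, w=90) cum 160  ← median
  y=6 (Brookfield, w=40) cum 200
  y=11 (Denby, w=11) cum 211
⇒ y* = 2

(5, 2)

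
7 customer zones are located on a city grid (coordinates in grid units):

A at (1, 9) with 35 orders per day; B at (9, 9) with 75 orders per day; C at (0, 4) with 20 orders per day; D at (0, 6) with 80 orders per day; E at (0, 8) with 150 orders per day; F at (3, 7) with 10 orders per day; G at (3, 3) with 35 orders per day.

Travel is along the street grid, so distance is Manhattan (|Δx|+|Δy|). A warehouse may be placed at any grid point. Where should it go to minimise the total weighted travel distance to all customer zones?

Manhattan distance separates: Σwᵢ(|x−xᵢ|+|y−yᵢ|) = Σwᵢ|x−xᵢ| + Σwᵢ|y−yᵢ|, so x and y are optimised independently as 1-D weighted medians.
Total weight W = 405; half = 202.5.
x-coordinate, sorted with cumulative weight:
  x=0 (C, w=20) cum 20
  x=0 (D, w=80) cum 100
  x=0 (E, w=150) cum 250  ← median
  x=1 (A, w=35) cum 285
  x=3 (F, w=10) cum 295
  x=3 (G, w=35) cum 330
  x=9 (B, w=75) cum 405
⇒ x* = 0
y-coordinate, sorted with cumulative weight:
  y=3 (G, w=35) cum 35
  y=4 (C, w=20) cum 55
  y=6 (D, w=80) cum 135
  y=7 (F, w=10) cum 145
  y=8 (E, w=150) cum 295  ← median
  y=9 (A, w=35) cum 330
  y=9 (B, w=75) cum 405
⇒ y* = 8

(0, 8)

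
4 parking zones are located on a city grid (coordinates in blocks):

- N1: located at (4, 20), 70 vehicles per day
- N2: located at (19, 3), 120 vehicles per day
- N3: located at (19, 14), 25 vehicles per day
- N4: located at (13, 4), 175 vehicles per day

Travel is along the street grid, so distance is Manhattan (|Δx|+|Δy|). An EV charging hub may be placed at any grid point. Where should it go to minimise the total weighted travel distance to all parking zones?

Manhattan distance separates: Σwᵢ(|x−xᵢ|+|y−yᵢ|) = Σwᵢ|x−xᵢ| + Σwᵢ|y−yᵢ|, so x and y are optimised independently as 1-D weighted medians.
Total weight W = 390; half = 195.
x-coordinate, sorted with cumulative weight:
  x=4 (N1, w=70) cum 70
  x=13 (N4, w=175) cum 245  ← median
  x=19 (N2, w=120) cum 365
  x=19 (N3, w=25) cum 390
⇒ x* = 13
y-coordinate, sorted with cumulative weight:
  y=3 (N2, w=120) cum 120
  y=4 (N4, w=175) cum 295  ← median
  y=14 (N3, w=25) cum 320
  y=20 (N1, w=70) cum 390
⇒ y* = 4

(13, 4)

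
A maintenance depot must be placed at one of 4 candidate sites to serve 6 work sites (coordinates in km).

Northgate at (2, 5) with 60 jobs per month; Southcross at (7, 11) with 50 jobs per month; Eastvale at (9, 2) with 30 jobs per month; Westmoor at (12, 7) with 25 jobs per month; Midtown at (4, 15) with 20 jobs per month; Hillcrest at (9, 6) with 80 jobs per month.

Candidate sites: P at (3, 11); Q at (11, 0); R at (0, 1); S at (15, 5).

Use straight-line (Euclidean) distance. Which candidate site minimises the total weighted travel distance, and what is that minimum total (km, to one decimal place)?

P, total 1843.0 km

Total weighted distance at each candidate:
  P (3, 11): total = 1843.0
  Q (11, 0): total = 2301.6
  R (0, 1): total = 2600.6
  S (15, 5): total = 2355.3
Minimum is at P with total 1843.0 km.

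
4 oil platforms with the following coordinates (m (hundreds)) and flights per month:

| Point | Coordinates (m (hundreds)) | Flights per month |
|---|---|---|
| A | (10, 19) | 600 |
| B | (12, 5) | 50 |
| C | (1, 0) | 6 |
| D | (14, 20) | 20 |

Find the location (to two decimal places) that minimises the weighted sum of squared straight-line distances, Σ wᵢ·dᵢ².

The minimiser of Σwᵢ‖p−pᵢ‖² is the weighted centroid p* = (Σwᵢpᵢ)/(Σwᵢ).
Σwᵢ = 676.
Σwᵢxᵢ = 600·10 + 50·12 + 6·1 + 20·14 = 6886.
Σwᵢyᵢ = 600·19 + 50·5 + 6·0 + 20·20 = 12050.
x* = 6886/676 = 10.19, y* = 12050/676 = 17.83.

(10.19, 17.83)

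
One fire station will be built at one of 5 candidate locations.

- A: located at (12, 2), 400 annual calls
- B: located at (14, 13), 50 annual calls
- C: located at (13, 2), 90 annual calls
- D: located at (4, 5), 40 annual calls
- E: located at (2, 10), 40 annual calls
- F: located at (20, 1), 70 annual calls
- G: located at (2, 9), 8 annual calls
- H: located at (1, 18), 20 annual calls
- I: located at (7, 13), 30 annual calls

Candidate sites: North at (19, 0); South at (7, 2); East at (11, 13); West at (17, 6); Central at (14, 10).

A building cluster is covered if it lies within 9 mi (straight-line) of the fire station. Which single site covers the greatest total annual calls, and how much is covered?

Coverage radius r = 9 mi; a point is covered iff (Δx)²+(Δy)² ≤ 9² = 81.
  North (19, 0): covers {A, C, F} → 560
  South (7, 2): covers {A, C, D, G} → 538
  East (11, 13): covers {B, I} → 80
  West (17, 6): covers {A, B, C, F} → 610
  Central (14, 10): covers {A, B, C, I} → 570
Maximum coverage at West: 610 annual calls.

West, covering 610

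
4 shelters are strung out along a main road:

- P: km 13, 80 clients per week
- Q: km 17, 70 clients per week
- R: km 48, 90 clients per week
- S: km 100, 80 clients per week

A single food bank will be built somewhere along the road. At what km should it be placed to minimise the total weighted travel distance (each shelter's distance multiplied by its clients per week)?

x = 48

For a sum of weighted absolute distances on a line, the optimum is the weighted median (not the mean). Total weight W = 320; half-weight = 160.
Sort by position and accumulate weight:
  km 13 (P, w=80) → cum 80
  km 17 (Q, w=70) → cum 150
  km 48 (R, w=90) → cum 240  ≥ 160 → median here
  km 100 (S, w=80) → cum 320
Optimal location: km 48.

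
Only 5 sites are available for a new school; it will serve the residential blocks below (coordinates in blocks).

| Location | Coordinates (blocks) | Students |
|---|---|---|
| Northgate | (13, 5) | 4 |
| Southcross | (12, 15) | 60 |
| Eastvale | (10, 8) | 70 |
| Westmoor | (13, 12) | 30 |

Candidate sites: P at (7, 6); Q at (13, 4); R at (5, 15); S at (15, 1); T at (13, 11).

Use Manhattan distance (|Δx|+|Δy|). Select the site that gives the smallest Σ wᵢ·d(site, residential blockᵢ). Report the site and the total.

Total weighted distance at each candidate:
  P (7, 6): total = 1578
  Q (13, 4): total = 1454
  R (5, 15): total = 1662
  S (15, 1): total = 2274
  T (13, 11): total = 774
Minimum is at T with total 774 blocks.

T, total 774 blocks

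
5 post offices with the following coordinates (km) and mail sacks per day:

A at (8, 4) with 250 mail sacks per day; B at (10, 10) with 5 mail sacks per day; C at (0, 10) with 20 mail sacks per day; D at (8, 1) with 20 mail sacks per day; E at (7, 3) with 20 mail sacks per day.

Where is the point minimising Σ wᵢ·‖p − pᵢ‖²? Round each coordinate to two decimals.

The minimiser of Σwᵢ‖p−pᵢ‖² is the weighted centroid p* = (Σwᵢpᵢ)/(Σwᵢ).
Σwᵢ = 315.
Σwᵢxᵢ = 250·8 + 5·10 + 20·0 + 20·8 + 20·7 = 2350.
Σwᵢyᵢ = 250·4 + 5·10 + 20·10 + 20·1 + 20·3 = 1330.
x* = 2350/315 = 7.46, y* = 1330/315 = 4.22.

(7.46, 4.22)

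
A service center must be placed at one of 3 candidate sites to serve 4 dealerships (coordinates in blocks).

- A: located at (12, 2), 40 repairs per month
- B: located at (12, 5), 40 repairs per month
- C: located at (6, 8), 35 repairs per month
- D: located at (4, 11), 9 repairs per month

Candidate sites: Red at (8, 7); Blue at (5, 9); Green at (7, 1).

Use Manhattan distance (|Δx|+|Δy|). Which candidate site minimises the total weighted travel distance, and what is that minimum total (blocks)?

Total weighted distance at each candidate:
  Red (8, 7): total = 777
  Blue (5, 9): total = 1097
  Green (7, 1): total = 997
Minimum is at Red with total 777 blocks.

Red, total 777 blocks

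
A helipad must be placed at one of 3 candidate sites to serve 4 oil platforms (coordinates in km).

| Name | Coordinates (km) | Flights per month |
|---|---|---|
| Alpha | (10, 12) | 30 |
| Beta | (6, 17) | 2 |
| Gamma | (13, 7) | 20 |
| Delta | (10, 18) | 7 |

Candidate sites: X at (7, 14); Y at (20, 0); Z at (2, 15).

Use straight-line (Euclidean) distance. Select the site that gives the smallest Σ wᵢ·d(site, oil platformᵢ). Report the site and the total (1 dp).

X, total 333.9 km

Total weighted distance at each candidate:
  X (7, 14): total = 333.9
  Y (20, 0): total = 854.8
  Z (2, 15): total = 597.1
Minimum is at X with total 333.9 km.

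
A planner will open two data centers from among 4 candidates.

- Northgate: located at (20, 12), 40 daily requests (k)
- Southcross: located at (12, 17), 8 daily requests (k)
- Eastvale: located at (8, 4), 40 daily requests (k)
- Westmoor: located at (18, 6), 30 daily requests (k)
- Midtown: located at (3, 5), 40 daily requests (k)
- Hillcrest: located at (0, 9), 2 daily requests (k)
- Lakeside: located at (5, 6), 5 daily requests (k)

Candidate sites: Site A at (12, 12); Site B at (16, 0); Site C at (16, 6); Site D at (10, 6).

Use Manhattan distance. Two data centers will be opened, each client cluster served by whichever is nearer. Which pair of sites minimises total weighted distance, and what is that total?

Evaluate every pair (each demand assigned to the nearer of the two):
  {Site C, Site D}: total = 1095
  {Site A, Site D}: total = 1131
  {Site A, Site C}: total = 1465
  {Site B, Site D}: total = 1515
  {Site B, Site C}: total = 1633
  {Site A, Site B}: total = 1815
Best pair: {Site C, Site D} with total 1095.

{Site C, Site D}, total 1095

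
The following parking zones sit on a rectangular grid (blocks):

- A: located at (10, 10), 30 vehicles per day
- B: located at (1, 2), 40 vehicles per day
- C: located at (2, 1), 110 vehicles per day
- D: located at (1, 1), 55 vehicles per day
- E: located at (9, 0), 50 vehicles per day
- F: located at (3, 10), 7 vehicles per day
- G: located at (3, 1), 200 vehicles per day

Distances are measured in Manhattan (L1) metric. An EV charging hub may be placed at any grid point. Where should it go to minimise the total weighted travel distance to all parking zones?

Manhattan distance separates: Σwᵢ(|x−xᵢ|+|y−yᵢ|) = Σwᵢ|x−xᵢ| + Σwᵢ|y−yᵢ|, so x and y are optimised independently as 1-D weighted medians.
Total weight W = 492; half = 246.
x-coordinate, sorted with cumulative weight:
  x=1 (B, w=40) cum 40
  x=1 (D, w=55) cum 95
  x=2 (C, w=110) cum 205
  x=3 (F, w=7) cum 212
  x=3 (G, w=200) cum 412  ← median
  x=9 (E, w=50) cum 462
  x=10 (A, w=30) cum 492
⇒ x* = 3
y-coordinate, sorted with cumulative weight:
  y=0 (E, w=50) cum 50
  y=1 (C, w=110) cum 160
  y=1 (D, w=55) cum 215
  y=1 (G, w=200) cum 415  ← median
  y=2 (B, w=40) cum 455
  y=10 (A, w=30) cum 485
  y=10 (F, w=7) cum 492
⇒ y* = 1

(3, 1)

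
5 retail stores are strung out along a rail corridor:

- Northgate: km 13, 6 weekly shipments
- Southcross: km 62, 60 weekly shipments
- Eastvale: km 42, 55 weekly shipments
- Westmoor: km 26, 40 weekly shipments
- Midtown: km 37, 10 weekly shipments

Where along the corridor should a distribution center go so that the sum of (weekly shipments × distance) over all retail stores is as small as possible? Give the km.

x = 42

For a sum of weighted absolute distances on a line, the optimum is the weighted median (not the mean). Total weight W = 171; half-weight = 85.5.
Sort by position and accumulate weight:
  km 13 (Northgate, w=6) → cum 6
  km 26 (Westmoor, w=40) → cum 46
  km 37 (Midtown, w=10) → cum 56
  km 42 (Eastvale, w=55) → cum 111  ≥ 85.5 → median here
  km 62 (Southcross, w=60) → cum 171
Optimal location: km 42.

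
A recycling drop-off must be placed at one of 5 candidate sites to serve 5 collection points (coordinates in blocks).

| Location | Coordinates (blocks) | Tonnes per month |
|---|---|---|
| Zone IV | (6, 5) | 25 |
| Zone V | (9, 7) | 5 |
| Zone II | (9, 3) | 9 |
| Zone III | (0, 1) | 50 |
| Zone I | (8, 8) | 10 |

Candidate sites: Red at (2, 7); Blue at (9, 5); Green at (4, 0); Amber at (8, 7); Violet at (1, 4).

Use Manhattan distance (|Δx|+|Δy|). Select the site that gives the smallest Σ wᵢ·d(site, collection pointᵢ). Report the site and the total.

Violet, total 596 blocks

Total weighted distance at each candidate:
  Red (2, 7): total = 754
  Blue (9, 5): total = 793
  Green (4, 0): total = 677
  Amber (8, 7): total = 860
  Violet (1, 4): total = 596
Minimum is at Violet with total 596 blocks.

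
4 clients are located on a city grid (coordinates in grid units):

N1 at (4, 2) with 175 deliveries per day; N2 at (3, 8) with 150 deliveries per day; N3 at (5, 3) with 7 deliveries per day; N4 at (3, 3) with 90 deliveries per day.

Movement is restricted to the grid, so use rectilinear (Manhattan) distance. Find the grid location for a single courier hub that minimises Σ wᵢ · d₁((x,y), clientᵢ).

Manhattan distance separates: Σwᵢ(|x−xᵢ|+|y−yᵢ|) = Σwᵢ|x−xᵢ| + Σwᵢ|y−yᵢ|, so x and y are optimised independently as 1-D weighted medians.
Total weight W = 422; half = 211.
x-coordinate, sorted with cumulative weight:
  x=3 (N2, w=150) cum 150
  x=3 (N4, w=90) cum 240  ← median
  x=4 (N1, w=175) cum 415
  x=5 (N3, w=7) cum 422
⇒ x* = 3
y-coordinate, sorted with cumulative weight:
  y=2 (N1, w=175) cum 175
  y=3 (N3, w=7) cum 182
  y=3 (N4, w=90) cum 272  ← median
  y=8 (N2, w=150) cum 422
⇒ y* = 3

(3, 3)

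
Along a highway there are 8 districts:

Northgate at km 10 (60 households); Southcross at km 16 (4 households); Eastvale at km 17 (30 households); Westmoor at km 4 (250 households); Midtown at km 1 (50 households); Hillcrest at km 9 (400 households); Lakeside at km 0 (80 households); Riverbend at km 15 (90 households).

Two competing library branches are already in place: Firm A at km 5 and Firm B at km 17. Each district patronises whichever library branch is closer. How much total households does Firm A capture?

840

The indifferent point is the midpoint (5+17)/2 = 11; districts left of it (closer to Firm A at 5) go to Firm A, those right go to Firm B.
  Lakeside at 0 (w=80) → Firm A
  Midtown at 1 (w=50) → Firm A
  Westmoor at 4 (w=250) → Firm A
  Hillcrest at 9 (w=400) → Firm A
  Northgate at 10 (w=60) → Firm A
  Riverbend at 15 (w=90) → Firm B
  Southcross at 16 (w=4) → Firm B
  Eastvale at 17 (w=30) → Firm B
Firm A captures 840; Firm B captures 124.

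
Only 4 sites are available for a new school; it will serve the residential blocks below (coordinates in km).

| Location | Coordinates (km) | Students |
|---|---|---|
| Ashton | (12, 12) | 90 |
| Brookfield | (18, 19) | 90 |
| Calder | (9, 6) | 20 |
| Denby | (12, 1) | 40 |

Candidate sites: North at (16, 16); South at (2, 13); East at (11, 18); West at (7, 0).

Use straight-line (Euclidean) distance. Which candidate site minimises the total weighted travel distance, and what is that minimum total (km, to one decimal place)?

Total weighted distance at each candidate:
  North (16, 16): total = 1698.7
  South (2, 13): total = 3265.2
  East (11, 18): total = 2108.3
  West (7, 0): total = 3476.4
Minimum is at North with total 1698.7 km.

North, total 1698.7 km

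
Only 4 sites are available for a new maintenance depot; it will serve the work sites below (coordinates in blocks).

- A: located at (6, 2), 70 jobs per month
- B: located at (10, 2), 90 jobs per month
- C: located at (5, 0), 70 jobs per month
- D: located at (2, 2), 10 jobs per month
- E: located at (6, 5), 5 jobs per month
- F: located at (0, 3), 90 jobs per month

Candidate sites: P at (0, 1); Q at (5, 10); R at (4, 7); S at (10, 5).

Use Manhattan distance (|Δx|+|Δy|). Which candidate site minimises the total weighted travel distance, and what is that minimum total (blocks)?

Total weighted distance at each candidate:
  P (0, 1): total = 2160
  Q (5, 10): total = 3720
  R (4, 7): total = 2850
  S (10, 5): total = 2670
Minimum is at P with total 2160 blocks.

P, total 2160 blocks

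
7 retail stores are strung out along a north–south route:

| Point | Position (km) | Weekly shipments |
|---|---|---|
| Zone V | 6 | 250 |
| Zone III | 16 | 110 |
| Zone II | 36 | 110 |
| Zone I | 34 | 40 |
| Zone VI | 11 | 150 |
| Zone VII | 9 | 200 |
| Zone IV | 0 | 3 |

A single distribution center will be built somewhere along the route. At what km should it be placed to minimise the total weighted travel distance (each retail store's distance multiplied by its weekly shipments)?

For a sum of weighted absolute distances on a line, the optimum is the weighted median (not the mean). Total weight W = 863; half-weight = 431.5.
Sort by position and accumulate weight:
  km 0 (Zone IV, w=3) → cum 3
  km 6 (Zone V, w=250) → cum 253
  km 9 (Zone VII, w=200) → cum 453  ≥ 431.5 → median here
  km 11 (Zone VI, w=150) → cum 603
  km 16 (Zone III, w=110) → cum 713
  km 34 (Zone I, w=40) → cum 753
  km 36 (Zone II, w=110) → cum 863
Optimal location: km 9.

x = 9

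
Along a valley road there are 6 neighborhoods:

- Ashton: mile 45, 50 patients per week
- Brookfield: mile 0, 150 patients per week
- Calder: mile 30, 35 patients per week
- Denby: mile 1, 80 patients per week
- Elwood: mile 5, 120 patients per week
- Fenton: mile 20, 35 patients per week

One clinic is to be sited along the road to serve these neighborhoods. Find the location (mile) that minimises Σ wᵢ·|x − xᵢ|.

For a sum of weighted absolute distances on a line, the optimum is the weighted median (not the mean). Total weight W = 470; half-weight = 235.
Sort by position and accumulate weight:
  mile 0 (Brookfield, w=150) → cum 150
  mile 1 (Denby, w=80) → cum 230
  mile 5 (Elwood, w=120) → cum 350  ≥ 235 → median here
  mile 20 (Fenton, w=35) → cum 385
  mile 30 (Calder, w=35) → cum 420
  mile 45 (Ashton, w=50) → cum 470
Optimal location: mile 5.

x = 5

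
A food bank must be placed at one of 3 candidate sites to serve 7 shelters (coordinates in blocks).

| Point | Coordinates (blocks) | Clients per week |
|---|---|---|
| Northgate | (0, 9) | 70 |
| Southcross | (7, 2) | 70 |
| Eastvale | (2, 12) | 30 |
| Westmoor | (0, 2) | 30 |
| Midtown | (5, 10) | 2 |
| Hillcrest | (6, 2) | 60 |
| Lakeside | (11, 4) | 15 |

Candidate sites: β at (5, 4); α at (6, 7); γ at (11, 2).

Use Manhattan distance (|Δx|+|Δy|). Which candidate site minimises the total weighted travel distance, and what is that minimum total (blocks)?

β, total 1802 blocks

Total weighted distance at each candidate:
  β (5, 4): total = 1802
  α (6, 7): total = 2008
  γ (11, 2): total = 2798
Minimum is at β with total 1802 blocks.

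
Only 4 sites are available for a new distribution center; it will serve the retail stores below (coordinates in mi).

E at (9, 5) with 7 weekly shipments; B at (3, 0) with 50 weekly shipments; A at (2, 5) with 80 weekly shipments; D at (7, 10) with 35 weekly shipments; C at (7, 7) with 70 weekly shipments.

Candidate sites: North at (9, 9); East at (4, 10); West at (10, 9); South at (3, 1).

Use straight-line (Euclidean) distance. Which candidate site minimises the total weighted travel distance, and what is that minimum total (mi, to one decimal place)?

Total weighted distance at each candidate:
  North (9, 9): total = 1490.1
  East (4, 10): total = 1384.8
  West (10, 9): total = 1677.6
  South (3, 1): total = 1279.8
Minimum is at South with total 1279.8 mi.

South, total 1279.8 mi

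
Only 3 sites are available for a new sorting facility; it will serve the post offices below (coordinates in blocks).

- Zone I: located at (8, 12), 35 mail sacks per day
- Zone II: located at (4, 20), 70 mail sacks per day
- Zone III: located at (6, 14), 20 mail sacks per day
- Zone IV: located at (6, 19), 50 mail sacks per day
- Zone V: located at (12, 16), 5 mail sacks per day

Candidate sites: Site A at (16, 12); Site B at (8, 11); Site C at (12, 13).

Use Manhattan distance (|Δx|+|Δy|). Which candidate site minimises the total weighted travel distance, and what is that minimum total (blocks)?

Site B, total 1590 blocks

Total weighted distance at each candidate:
  Site A (16, 12): total = 2810
  Site B (8, 11): total = 1590
  Site C (12, 13): total = 1980
Minimum is at Site B with total 1590 blocks.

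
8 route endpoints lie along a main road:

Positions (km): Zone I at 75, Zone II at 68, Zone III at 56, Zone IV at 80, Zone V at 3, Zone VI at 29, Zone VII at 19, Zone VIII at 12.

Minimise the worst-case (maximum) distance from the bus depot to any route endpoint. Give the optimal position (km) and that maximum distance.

The 1-center on a line is the midpoint of the two extreme points: leftmost at 3, rightmost at 80.
Optimal location = (3 + 80)/2 = 41.5; maximum distance = (80 − 3)/2 = 38.5.

location 41.5, max distance 38.5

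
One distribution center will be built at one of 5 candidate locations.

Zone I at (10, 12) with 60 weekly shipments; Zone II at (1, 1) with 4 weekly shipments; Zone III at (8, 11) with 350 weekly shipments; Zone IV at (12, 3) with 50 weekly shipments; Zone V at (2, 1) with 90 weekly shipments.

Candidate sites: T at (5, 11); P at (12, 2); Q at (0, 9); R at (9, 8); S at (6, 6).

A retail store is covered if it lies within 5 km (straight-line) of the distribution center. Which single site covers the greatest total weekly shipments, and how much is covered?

R, covering 410

Coverage radius r = 5 km; a point is covered iff (Δx)²+(Δy)² ≤ 5² = 25.
  T (5, 11): covers {Zone III} → 350
  P (12, 2): covers {Zone IV} → 50
  Q (0, 9): covers {none} → 0
  R (9, 8): covers {Zone I, Zone III} → 410
  S (6, 6): covers {none} → 0
Maximum coverage at R: 410 weekly shipments.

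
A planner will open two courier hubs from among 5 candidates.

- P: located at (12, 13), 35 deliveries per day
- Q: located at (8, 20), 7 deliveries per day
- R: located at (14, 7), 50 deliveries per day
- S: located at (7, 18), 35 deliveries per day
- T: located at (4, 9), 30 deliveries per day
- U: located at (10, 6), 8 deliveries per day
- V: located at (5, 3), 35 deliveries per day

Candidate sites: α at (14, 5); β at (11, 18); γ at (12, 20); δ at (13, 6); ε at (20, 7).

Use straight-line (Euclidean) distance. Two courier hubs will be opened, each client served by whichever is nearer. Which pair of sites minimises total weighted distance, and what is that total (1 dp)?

Evaluate every pair (each demand assigned to the nearer of the two):
  {β, δ}: total = 1022.1
  {α, β}: total = 1122.5
  {γ, δ}: total = 1139.8
  {α, γ}: total = 1240.3
  {α, δ}: total = 1499.5
  {δ, ε}: total = 1499.5
  {β, ε}: total = 1609.5
  {α, ε}: total = 1697.3
  {γ, ε}: total = 1793.3
  {β, γ}: total = 1917.6
Best pair: {β, δ} with total 1022.1.

{β, δ}, total 1022.1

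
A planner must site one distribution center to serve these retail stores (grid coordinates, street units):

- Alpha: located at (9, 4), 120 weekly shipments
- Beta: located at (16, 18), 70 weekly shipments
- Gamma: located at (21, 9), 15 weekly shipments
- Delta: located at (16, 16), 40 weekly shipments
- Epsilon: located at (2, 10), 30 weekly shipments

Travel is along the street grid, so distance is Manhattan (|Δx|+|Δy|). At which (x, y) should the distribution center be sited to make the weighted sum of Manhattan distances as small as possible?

Manhattan distance separates: Σwᵢ(|x−xᵢ|+|y−yᵢ|) = Σwᵢ|x−xᵢ| + Σwᵢ|y−yᵢ|, so x and y are optimised independently as 1-D weighted medians.
Total weight W = 275; half = 137.5.
x-coordinate, sorted with cumulative weight:
  x=2 (Epsilon, w=30) cum 30
  x=9 (Alpha, w=120) cum 150  ← median
  x=16 (Beta, w=70) cum 220
  x=16 (Delta, w=40) cum 260
  x=21 (Gamma, w=15) cum 275
⇒ x* = 9
y-coordinate, sorted with cumulative weight:
  y=4 (Alpha, w=120) cum 120
  y=9 (Gamma, w=15) cum 135
  y=10 (Epsilon, w=30) cum 165  ← median
  y=16 (Delta, w=40) cum 205
  y=18 (Beta, w=70) cum 275
⇒ y* = 10

(9, 10)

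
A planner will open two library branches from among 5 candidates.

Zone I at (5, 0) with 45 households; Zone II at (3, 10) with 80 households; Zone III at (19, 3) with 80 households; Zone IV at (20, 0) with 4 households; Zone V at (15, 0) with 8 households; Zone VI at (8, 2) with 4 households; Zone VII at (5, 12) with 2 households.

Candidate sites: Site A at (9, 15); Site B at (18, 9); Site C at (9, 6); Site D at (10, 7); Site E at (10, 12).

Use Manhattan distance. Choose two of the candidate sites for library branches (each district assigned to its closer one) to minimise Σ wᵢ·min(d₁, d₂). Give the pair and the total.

Evaluate every pair (each demand assigned to the nearer of the two):
  {Site B, Site C}: total = 1990
  {Site B, Site D}: total = 2088
  {Site B, Site E}: total = 2243
  {Site C, Site E}: total = 2404
  {Site A, Site C}: total = 2488
  {Site C, Site D}: total = 2494
  {Site D, Site E}: total = 2502
  {Site A, Site B}: total = 2505
  {Site A, Site D}: total = 2586
  {Site A, Site E}: total = 3207
Best pair: {Site B, Site C} with total 1990.

{Site B, Site C}, total 1990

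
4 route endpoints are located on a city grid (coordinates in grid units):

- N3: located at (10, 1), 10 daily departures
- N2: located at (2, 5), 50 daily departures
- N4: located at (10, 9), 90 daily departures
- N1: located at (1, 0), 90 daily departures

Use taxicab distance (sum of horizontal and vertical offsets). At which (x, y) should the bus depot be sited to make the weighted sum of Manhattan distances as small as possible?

Manhattan distance separates: Σwᵢ(|x−xᵢ|+|y−yᵢ|) = Σwᵢ|x−xᵢ| + Σwᵢ|y−yᵢ|, so x and y are optimised independently as 1-D weighted medians.
Total weight W = 240; half = 120.
x-coordinate, sorted with cumulative weight:
  x=1 (N1, w=90) cum 90
  x=2 (N2, w=50) cum 140  ← median
  x=10 (N3, w=10) cum 150
  x=10 (N4, w=90) cum 240
⇒ x* = 2
y-coordinate, sorted with cumulative weight:
  y=0 (N1, w=90) cum 90
  y=1 (N3, w=10) cum 100
  y=5 (N2, w=50) cum 150  ← median
  y=9 (N4, w=90) cum 240
⇒ y* = 5

(2, 5)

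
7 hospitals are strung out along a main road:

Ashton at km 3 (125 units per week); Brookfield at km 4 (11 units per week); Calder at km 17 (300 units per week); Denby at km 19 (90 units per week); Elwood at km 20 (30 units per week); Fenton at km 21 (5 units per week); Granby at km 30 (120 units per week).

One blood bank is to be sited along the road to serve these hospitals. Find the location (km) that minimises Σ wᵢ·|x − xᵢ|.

For a sum of weighted absolute distances on a line, the optimum is the weighted median (not the mean). Total weight W = 681; half-weight = 340.5.
Sort by position and accumulate weight:
  km 3 (Ashton, w=125) → cum 125
  km 4 (Brookfield, w=11) → cum 136
  km 17 (Calder, w=300) → cum 436  ≥ 340.5 → median here
  km 19 (Denby, w=90) → cum 526
  km 20 (Elwood, w=30) → cum 556
  km 21 (Fenton, w=5) → cum 561
  km 30 (Granby, w=120) → cum 681
Optimal location: km 17.

x = 17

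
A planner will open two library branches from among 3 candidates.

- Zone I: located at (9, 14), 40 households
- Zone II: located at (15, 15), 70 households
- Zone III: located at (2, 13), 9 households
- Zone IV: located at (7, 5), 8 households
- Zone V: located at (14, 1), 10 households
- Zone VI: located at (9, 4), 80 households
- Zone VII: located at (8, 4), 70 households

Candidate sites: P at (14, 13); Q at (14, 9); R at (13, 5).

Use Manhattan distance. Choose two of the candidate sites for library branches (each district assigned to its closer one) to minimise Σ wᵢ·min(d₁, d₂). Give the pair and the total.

{P, R}, total 1476

Evaluate every pair (each demand assigned to the nearer of the two):
  {P, R}: total = 1476
  {Q, R}: total = 1952
  {P, Q}: total = 2296
Best pair: {P, R} with total 1476.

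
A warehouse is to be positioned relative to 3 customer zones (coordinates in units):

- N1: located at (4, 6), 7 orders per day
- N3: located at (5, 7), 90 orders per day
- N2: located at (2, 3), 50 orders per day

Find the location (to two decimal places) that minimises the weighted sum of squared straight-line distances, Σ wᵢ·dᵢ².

(3.93, 5.59)

The minimiser of Σwᵢ‖p−pᵢ‖² is the weighted centroid p* = (Σwᵢpᵢ)/(Σwᵢ).
Σwᵢ = 147.
Σwᵢxᵢ = 7·4 + 90·5 + 50·2 = 578.
Σwᵢyᵢ = 7·6 + 90·7 + 50·3 = 822.
x* = 578/147 = 3.93, y* = 822/147 = 5.59.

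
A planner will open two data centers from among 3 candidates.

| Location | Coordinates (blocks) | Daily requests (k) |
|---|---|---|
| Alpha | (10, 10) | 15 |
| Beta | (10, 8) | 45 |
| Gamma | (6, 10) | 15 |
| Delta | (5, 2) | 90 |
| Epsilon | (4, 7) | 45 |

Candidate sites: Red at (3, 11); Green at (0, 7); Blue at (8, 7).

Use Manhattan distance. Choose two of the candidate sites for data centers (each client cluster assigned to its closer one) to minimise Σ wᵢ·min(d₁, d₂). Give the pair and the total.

{Red, Blue}, total 1170

Evaluate every pair (each demand assigned to the nearer of the two):
  {Red, Blue}: total = 1170
  {Green, Blue}: total = 1185
  {Red, Green}: total = 1710
Best pair: {Red, Blue} with total 1170.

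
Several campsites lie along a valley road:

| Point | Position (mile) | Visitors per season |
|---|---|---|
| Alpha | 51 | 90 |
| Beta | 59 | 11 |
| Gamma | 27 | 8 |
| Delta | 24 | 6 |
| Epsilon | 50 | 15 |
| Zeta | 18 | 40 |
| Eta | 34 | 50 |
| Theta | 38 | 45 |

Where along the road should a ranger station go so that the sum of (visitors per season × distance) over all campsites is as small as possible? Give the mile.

For a sum of weighted absolute distances on a line, the optimum is the weighted median (not the mean). Total weight W = 265; half-weight = 132.5.
Sort by position and accumulate weight:
  mile 18 (Zeta, w=40) → cum 40
  mile 24 (Delta, w=6) → cum 46
  mile 27 (Gamma, w=8) → cum 54
  mile 34 (Eta, w=50) → cum 104
  mile 38 (Theta, w=45) → cum 149  ≥ 132.5 → median here
  mile 50 (Epsilon, w=15) → cum 164
  mile 51 (Alpha, w=90) → cum 254
  mile 59 (Beta, w=11) → cum 265
Optimal location: mile 38.

x = 38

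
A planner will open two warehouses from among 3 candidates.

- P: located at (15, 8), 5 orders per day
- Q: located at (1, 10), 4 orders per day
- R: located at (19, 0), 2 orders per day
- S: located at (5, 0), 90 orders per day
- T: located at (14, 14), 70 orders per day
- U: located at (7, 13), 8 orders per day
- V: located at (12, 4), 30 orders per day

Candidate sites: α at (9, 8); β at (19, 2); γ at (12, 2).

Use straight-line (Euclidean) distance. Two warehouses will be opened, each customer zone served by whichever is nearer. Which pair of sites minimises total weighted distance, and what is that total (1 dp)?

Evaluate every pair (each demand assigned to the nearer of the two):
  {α, γ}: total = 1382.6
  {α, β}: total = 1611.8
  {β, γ}: total = 1755.4
Best pair: {α, γ} with total 1382.6.

{α, γ}, total 1382.6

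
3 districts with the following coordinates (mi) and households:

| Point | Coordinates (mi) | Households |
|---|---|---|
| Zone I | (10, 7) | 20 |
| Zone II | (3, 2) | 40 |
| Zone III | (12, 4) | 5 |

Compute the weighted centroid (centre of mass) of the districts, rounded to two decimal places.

The minimiser of Σwᵢ‖p−pᵢ‖² is the weighted centroid p* = (Σwᵢpᵢ)/(Σwᵢ).
Σwᵢ = 65.
Σwᵢxᵢ = 20·10 + 40·3 + 5·12 = 380.
Σwᵢyᵢ = 20·7 + 40·2 + 5·4 = 240.
x* = 380/65 = 5.85, y* = 240/65 = 3.69.

(5.85, 3.69)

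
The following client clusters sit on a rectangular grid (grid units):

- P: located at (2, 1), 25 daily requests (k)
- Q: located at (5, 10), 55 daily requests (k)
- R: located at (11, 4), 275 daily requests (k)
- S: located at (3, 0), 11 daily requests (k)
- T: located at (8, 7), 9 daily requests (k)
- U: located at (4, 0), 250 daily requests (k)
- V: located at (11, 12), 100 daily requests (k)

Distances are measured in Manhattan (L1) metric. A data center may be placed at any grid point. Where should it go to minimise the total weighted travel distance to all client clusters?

Manhattan distance separates: Σwᵢ(|x−xᵢ|+|y−yᵢ|) = Σwᵢ|x−xᵢ| + Σwᵢ|y−yᵢ|, so x and y are optimised independently as 1-D weighted medians.
Total weight W = 725; half = 362.5.
x-coordinate, sorted with cumulative weight:
  x=2 (P, w=25) cum 25
  x=3 (S, w=11) cum 36
  x=4 (U, w=250) cum 286
  x=5 (Q, w=55) cum 341
  x=8 (T, w=9) cum 350
  x=11 (R, w=275) cum 625  ← median
  x=11 (V, w=100) cum 725
⇒ x* = 11
y-coordinate, sorted with cumulative weight:
  y=0 (S, w=11) cum 11
  y=0 (U, w=250) cum 261
  y=1 (P, w=25) cum 286
  y=4 (R, w=275) cum 561  ← median
  y=7 (T, w=9) cum 570
  y=10 (Q, w=55) cum 625
  y=12 (V, w=100) cum 725
⇒ y* = 4

(11, 4)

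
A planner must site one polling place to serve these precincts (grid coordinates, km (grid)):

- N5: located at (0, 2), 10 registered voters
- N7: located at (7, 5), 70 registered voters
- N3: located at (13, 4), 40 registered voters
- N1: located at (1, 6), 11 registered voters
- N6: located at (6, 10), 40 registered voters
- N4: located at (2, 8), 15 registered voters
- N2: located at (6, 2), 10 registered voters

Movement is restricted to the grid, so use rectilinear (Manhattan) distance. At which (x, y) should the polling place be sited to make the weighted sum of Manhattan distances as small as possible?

Manhattan distance separates: Σwᵢ(|x−xᵢ|+|y−yᵢ|) = Σwᵢ|x−xᵢ| + Σwᵢ|y−yᵢ|, so x and y are optimised independently as 1-D weighted medians.
Total weight W = 196; half = 98.
x-coordinate, sorted with cumulative weight:
  x=0 (N5, w=10) cum 10
  x=1 (N1, w=11) cum 21
  x=2 (N4, w=15) cum 36
  x=6 (N6, w=40) cum 76
  x=6 (N2, w=10) cum 86
  x=7 (N7, w=70) cum 156  ← median
  x=13 (N3, w=40) cum 196
⇒ x* = 7
y-coordinate, sorted with cumulative weight:
  y=2 (N5, w=10) cum 10
  y=2 (N2, w=10) cum 20
  y=4 (N3, w=40) cum 60
  y=5 (N7, w=70) cum 130  ← median
  y=6 (N1, w=11) cum 141
  y=8 (N4, w=15) cum 156
  y=10 (N6, w=40) cum 196
⇒ y* = 5

(7, 5)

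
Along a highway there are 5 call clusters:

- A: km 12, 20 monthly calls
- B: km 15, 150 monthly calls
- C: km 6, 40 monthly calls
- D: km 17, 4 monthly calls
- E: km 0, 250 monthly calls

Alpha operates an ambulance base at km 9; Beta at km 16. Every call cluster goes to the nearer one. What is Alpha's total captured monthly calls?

310

The indifferent point is the midpoint (9+16)/2 = 12.5; call clusters left of it (closer to Alpha at 9) go to Alpha, those right go to Beta.
  E at 0 (w=250) → Alpha
  C at 6 (w=40) → Alpha
  A at 12 (w=20) → Alpha
  B at 15 (w=150) → Beta
  D at 17 (w=4) → Beta
Alpha captures 310; Beta captures 154.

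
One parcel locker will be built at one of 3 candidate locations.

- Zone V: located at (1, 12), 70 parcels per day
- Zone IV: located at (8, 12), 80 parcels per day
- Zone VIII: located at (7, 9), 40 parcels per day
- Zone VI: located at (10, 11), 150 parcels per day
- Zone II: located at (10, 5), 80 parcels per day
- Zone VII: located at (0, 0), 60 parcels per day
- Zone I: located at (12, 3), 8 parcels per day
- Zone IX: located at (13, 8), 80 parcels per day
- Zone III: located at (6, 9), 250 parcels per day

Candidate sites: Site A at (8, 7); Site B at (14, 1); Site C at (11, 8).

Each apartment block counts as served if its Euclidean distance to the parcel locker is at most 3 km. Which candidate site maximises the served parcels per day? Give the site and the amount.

Site A, covering 370

Coverage radius r = 3 km; a point is covered iff (Δx)²+(Δy)² ≤ 3² = 9.
  Site A (8, 7): covers {Zone VIII, Zone II, Zone III} → 370
  Site B (14, 1): covers {Zone I} → 8
  Site C (11, 8): covers {Zone IX} → 80
Maximum coverage at Site A: 370 parcels per day.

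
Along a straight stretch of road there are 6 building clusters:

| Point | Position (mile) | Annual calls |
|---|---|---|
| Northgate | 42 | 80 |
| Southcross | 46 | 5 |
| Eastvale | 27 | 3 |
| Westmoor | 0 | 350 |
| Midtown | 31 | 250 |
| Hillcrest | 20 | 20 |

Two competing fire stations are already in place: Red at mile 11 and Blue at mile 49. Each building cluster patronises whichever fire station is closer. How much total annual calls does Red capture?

The indifferent point is the midpoint (11+49)/2 = 30; building clusters left of it (closer to Red at 11) go to Red, those right go to Blue.
  Westmoor at 0 (w=350) → Red
  Hillcrest at 20 (w=20) → Red
  Eastvale at 27 (w=3) → Red
  Midtown at 31 (w=250) → Blue
  Northgate at 42 (w=80) → Blue
  Southcross at 46 (w=5) → Blue
Red captures 373; Blue captures 335.

373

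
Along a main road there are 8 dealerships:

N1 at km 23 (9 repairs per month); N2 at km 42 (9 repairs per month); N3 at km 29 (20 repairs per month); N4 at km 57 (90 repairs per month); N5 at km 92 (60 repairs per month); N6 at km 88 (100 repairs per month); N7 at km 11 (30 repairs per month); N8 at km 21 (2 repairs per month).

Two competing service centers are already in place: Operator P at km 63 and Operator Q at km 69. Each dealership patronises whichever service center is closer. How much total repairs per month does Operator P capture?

The indifferent point is the midpoint (63+69)/2 = 66; dealerships left of it (closer to Operator P at 63) go to Operator P, those right go to Operator Q.
  N7 at 11 (w=30) → Operator P
  N8 at 21 (w=2) → Operator P
  N1 at 23 (w=9) → Operator P
  N3 at 29 (w=20) → Operator P
  N2 at 42 (w=9) → Operator P
  N4 at 57 (w=90) → Operator P
  N6 at 88 (w=100) → Operator Q
  N5 at 92 (w=60) → Operator Q
Operator P captures 160; Operator Q captures 160.

160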